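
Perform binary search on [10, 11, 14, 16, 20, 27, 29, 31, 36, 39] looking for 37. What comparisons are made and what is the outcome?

Binary search for 37 in [10, 11, 14, 16, 20, 27, 29, 31, 36, 39]:

lo=0, hi=9, mid=4, arr[mid]=20 -> 20 < 37, search right half
lo=5, hi=9, mid=7, arr[mid]=31 -> 31 < 37, search right half
lo=8, hi=9, mid=8, arr[mid]=36 -> 36 < 37, search right half
lo=9, hi=9, mid=9, arr[mid]=39 -> 39 > 37, search left half
lo=9 > hi=8, target 37 not found

Binary search determines that 37 is not in the array after 4 comparisons. The search space was exhausted without finding the target.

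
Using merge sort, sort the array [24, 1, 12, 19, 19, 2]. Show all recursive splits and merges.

Merge sort trace:

Split: [24, 1, 12, 19, 19, 2] -> [24, 1, 12] and [19, 19, 2]
  Split: [24, 1, 12] -> [24] and [1, 12]
    Split: [1, 12] -> [1] and [12]
    Merge: [1] + [12] -> [1, 12]
  Merge: [24] + [1, 12] -> [1, 12, 24]
  Split: [19, 19, 2] -> [19] and [19, 2]
    Split: [19, 2] -> [19] and [2]
    Merge: [19] + [2] -> [2, 19]
  Merge: [19] + [2, 19] -> [2, 19, 19]
Merge: [1, 12, 24] + [2, 19, 19] -> [1, 2, 12, 19, 19, 24]

Final sorted array: [1, 2, 12, 19, 19, 24]

The merge sort proceeds by recursively splitting the array and merging sorted halves.
After all merges, the sorted array is [1, 2, 12, 19, 19, 24].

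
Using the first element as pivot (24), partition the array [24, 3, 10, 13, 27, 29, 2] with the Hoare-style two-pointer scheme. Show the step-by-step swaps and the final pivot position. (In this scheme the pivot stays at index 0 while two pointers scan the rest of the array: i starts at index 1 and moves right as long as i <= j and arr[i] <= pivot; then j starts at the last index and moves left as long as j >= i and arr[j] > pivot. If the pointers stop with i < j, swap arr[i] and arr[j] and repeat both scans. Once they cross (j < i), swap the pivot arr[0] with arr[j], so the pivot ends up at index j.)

Hoare-style two-pointer partition with pivot = 24:

Initial array: [24, 3, 10, 13, 27, 29, 2]

Pointers start at i = 1, j = 6.
i stops at index 4 (arr[4]=27 > 24), j stops at index 6 (arr[6]=2 <= 24): swap arr[4] and arr[6], array becomes [24, 3, 10, 13, 2, 29, 27]
i ends at 5, j ends at 4: the pointers have crossed (j < i), so scanning stops.

Swap pivot arr[0] with arr[4] to place pivot at position 4: [2, 3, 10, 13, 24, 29, 27]
Pivot position: 4

After partitioning with pivot 24, the array becomes [2, 3, 10, 13, 24, 29, 27]. The pivot is placed at index 4. All elements to the left of the pivot are <= 24, and all elements to the right are > 24.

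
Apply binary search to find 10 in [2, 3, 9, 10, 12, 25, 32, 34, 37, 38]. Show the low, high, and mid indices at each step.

Binary search for 10 in [2, 3, 9, 10, 12, 25, 32, 34, 37, 38]:

lo=0, hi=9, mid=4, arr[mid]=12 -> 12 > 10, search left half
lo=0, hi=3, mid=1, arr[mid]=3 -> 3 < 10, search right half
lo=2, hi=3, mid=2, arr[mid]=9 -> 9 < 10, search right half
lo=3, hi=3, mid=3, arr[mid]=10 -> Found target at index 3!

Binary search finds 10 at index 3 after 4 comparisons. The search repeatedly halves the search space by comparing with the middle element.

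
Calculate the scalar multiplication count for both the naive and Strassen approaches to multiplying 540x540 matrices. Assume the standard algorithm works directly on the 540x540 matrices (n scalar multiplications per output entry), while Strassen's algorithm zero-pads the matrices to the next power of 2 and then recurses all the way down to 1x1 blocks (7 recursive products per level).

Matrix multiplication for 540x540 matrices:

Strassen's algorithm requires power-of-2 dimensions. Pad 540x540 to 1024x1024 (next power of 2).

Standard algorithm: 540^3 = 157464000 multiplications
Strassen's algorithm: 7^(log2(1024)) = 7^10 = 282475249 multiplications
Difference: 157464000 - 282475249 = -125011249 (Strassen uses MORE here due to padding overhead — for small or just-over-power-of-2 n, padding can outweigh the per-level savings)

Standard: 157464000 multiplications (540^3). Strassen: 282475249 multiplications (7^10, after padding to 1024x1024). Strassen reduces 8 recursive multiplications to 7 at each level.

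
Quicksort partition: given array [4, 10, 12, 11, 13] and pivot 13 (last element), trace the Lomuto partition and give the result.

Lomuto partition with pivot = 13:

Initial array: [4, 10, 12, 11, 13]

arr[0]=4 <= 13: swap with position 0, array becomes [4, 10, 12, 11, 13]
arr[1]=10 <= 13: swap with position 1, array becomes [4, 10, 12, 11, 13]
arr[2]=12 <= 13: swap with position 2, array becomes [4, 10, 12, 11, 13]
arr[3]=11 <= 13: swap with position 3, array becomes [4, 10, 12, 11, 13]

Place pivot at position 4: [4, 10, 12, 11, 13]
Pivot position: 4

After partitioning with pivot 13, the array becomes [4, 10, 12, 11, 13]. The pivot is placed at index 4. All elements to the left of the pivot are <= 13, and all elements to the right are > 13.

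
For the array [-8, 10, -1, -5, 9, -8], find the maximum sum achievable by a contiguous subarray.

Using Kadane's algorithm on [-8, 10, -1, -5, 9, -8]:

Scanning through the array:
Position 1 (value 10): max_ending_here = 10, max_so_far = 10
Position 2 (value -1): max_ending_here = 9, max_so_far = 10
Position 3 (value -5): max_ending_here = 4, max_so_far = 10
Position 4 (value 9): max_ending_here = 13, max_so_far = 13
Position 5 (value -8): max_ending_here = 5, max_so_far = 13

Maximum subarray: [10, -1, -5, 9]
Maximum sum: 13

The maximum subarray is [10, -1, -5, 9] with sum 13. This subarray runs from index 1 to index 4.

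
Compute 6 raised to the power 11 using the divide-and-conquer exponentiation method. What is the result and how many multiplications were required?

Computing 6^11 by squaring (build up from 6^1; each line after the first costs one multiplication):

6^1 = 6
6^2 = (6^1)^2 = 6^2 = 36
6^4 = (6^2)^2 = 36^2 = 1296
6^5 = 6 * 6^4 = 6 * 1296 = 7776
6^10 = (6^5)^2 = 7776^2 = 60466176
6^11 = 6 * 6^10 = 6 * 60466176 = 362797056

Result: 362797056
Multiplications needed: 5 (5 lines after 6^1)

6^11 = 362797056. Using exponentiation by squaring, this requires 5 multiplications. The key idea: if the exponent is even, square the half-power; if odd, multiply by the base once.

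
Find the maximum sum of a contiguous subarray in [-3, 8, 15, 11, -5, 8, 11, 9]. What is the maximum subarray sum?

Using Kadane's algorithm on [-3, 8, 15, 11, -5, 8, 11, 9]:

Scanning through the array:
Position 1 (value 8): max_ending_here = 8, max_so_far = 8
Position 2 (value 15): max_ending_here = 23, max_so_far = 23
Position 3 (value 11): max_ending_here = 34, max_so_far = 34
Position 4 (value -5): max_ending_here = 29, max_so_far = 34
Position 5 (value 8): max_ending_here = 37, max_so_far = 37
Position 6 (value 11): max_ending_here = 48, max_so_far = 48
Position 7 (value 9): max_ending_here = 57, max_so_far = 57

Maximum subarray: [8, 15, 11, -5, 8, 11, 9]
Maximum sum: 57

The maximum subarray is [8, 15, 11, -5, 8, 11, 9] with sum 57. This subarray runs from index 1 to index 7.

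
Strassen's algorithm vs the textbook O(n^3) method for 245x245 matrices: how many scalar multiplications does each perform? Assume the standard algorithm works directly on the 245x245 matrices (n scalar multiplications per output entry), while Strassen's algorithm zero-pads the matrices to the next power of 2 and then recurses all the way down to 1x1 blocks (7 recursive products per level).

Matrix multiplication for 245x245 matrices:

Strassen's algorithm requires power-of-2 dimensions. Pad 245x245 to 256x256 (next power of 2).

Standard algorithm: 245^3 = 14706125 multiplications
Strassen's algorithm: 7^(log2(256)) = 7^8 = 5764801 multiplications
Savings: 14706125 - 5764801 = 8941324 multiplications

Standard: 14706125 multiplications (245^3). Strassen: 5764801 multiplications (7^8, after padding to 256x256). Strassen reduces 8 recursive multiplications to 7 at each level.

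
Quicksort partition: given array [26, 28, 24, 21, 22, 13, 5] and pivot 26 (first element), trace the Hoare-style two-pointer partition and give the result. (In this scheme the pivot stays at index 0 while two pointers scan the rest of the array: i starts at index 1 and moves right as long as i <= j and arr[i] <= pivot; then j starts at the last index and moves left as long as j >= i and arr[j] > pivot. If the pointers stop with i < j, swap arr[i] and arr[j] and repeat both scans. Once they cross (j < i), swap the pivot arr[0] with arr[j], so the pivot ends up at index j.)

Hoare-style two-pointer partition with pivot = 26:

Initial array: [26, 28, 24, 21, 22, 13, 5]

Pointers start at i = 1, j = 6.
i stops at index 1 (arr[1]=28 > 26), j stops at index 6 (arr[6]=5 <= 26): swap arr[1] and arr[6], array becomes [26, 5, 24, 21, 22, 13, 28]
i ends at 6, j ends at 5: the pointers have crossed (j < i), so scanning stops.

Swap pivot arr[0] with arr[5] to place pivot at position 5: [13, 5, 24, 21, 22, 26, 28]
Pivot position: 5

After partitioning with pivot 26, the array becomes [13, 5, 24, 21, 22, 26, 28]. The pivot is placed at index 5. All elements to the left of the pivot are <= 26, and all elements to the right are > 26.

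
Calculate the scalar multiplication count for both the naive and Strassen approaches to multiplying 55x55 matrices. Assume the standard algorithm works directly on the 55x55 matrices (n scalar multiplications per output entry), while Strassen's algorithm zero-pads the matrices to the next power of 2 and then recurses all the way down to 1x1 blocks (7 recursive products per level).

Matrix multiplication for 55x55 matrices:

Strassen's algorithm requires power-of-2 dimensions. Pad 55x55 to 64x64 (next power of 2).

Standard algorithm: 55^3 = 166375 multiplications
Strassen's algorithm: 7^(log2(64)) = 7^6 = 117649 multiplications
Savings: 166375 - 117649 = 48726 multiplications

Standard: 166375 multiplications (55^3). Strassen: 117649 multiplications (7^6, after padding to 64x64). Strassen reduces 8 recursive multiplications to 7 at each level.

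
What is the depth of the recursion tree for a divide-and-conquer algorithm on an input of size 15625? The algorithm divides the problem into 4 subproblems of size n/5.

For divide and conquer with division factor 5:

Problem sizes at each level:
Level 0: 15625
Level 1: 3125
Level 2: 625
Level 3: 125
Level 4: 25
Level 5: 5
Level 6: 1

The root is level 0 and the size-1 base case is level 6 (the tree spans levels 0 through 6, i.e. 7 levels counting the root), so the depth is the number of divisions: log_5(15625) = 6

The recursion tree depth is log_5(15625) = 6. At each level, the problem size is divided by 5, so it takes 6 divisions to reduce to a base case of size 1. The algorithm makes 4 recursive calls at each level.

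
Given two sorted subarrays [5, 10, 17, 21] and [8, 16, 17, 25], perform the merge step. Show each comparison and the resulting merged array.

Merging process:

Compare 5 vs 8: take 5 from left. Merged: [5]
Compare 10 vs 8: take 8 from right. Merged: [5, 8]
Compare 10 vs 16: take 10 from left. Merged: [5, 8, 10]
Compare 17 vs 16: take 16 from right. Merged: [5, 8, 10, 16]
Compare 17 vs 17: take 17 from left. Merged: [5, 8, 10, 16, 17]
Compare 21 vs 17: take 17 from right. Merged: [5, 8, 10, 16, 17, 17]
Compare 21 vs 25: take 21 from left. Merged: [5, 8, 10, 16, 17, 17, 21]
Append remaining from right: [25]. Merged: [5, 8, 10, 16, 17, 17, 21, 25]

Final merged array: [5, 8, 10, 16, 17, 17, 21, 25]
Total comparisons: 7

The merged array is [5, 8, 10, 16, 17, 17, 21, 25], requiring 7 comparisons. The merge step runs in O(n) time where n is the total number of elements.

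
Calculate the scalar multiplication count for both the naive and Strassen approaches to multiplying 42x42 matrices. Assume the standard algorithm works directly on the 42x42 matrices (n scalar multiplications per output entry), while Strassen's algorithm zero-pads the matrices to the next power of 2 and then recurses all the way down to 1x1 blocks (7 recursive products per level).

Matrix multiplication for 42x42 matrices:

Strassen's algorithm requires power-of-2 dimensions. Pad 42x42 to 64x64 (next power of 2).

Standard algorithm: 42^3 = 74088 multiplications
Strassen's algorithm: 7^(log2(64)) = 7^6 = 117649 multiplications
Difference: 74088 - 117649 = -43561 (Strassen uses MORE here due to padding overhead — for small or just-over-power-of-2 n, padding can outweigh the per-level savings)

Standard: 74088 multiplications (42^3). Strassen: 117649 multiplications (7^6, after padding to 64x64). Strassen reduces 8 recursive multiplications to 7 at each level.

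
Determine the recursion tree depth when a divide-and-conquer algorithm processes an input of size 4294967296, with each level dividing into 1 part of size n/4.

For divide and conquer with division factor 4:

Problem sizes at each level:
Level 0: 4294967296
Level 1: 1073741824
Level 2: 268435456
Level 3: 67108864
Level 4: 16777216
Level 5: 4194304
Level 6: 1048576
Level 7: 262144
Level 8: 65536
Level 9: 16384
Level 10: 4096
Level 11: 1024
Level 12: 256
Level 13: 64
Level 14: 16
Level 15: 4
Level 16: 1

The root is level 0 and the size-1 base case is level 16 (the tree spans levels 0 through 16, i.e. 17 levels counting the root), so the depth is the number of divisions: log_4(4294967296) = 16

The recursion tree depth is log_4(4294967296) = 16. At each level, the problem size is divided by 4, so it takes 16 divisions to reduce to a base case of size 1. The algorithm makes 1 recursive call at each level.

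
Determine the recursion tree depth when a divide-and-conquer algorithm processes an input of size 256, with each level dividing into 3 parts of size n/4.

For divide and conquer with division factor 4:

Problem sizes at each level:
Level 0: 256
Level 1: 64
Level 2: 16
Level 3: 4
Level 4: 1

The root is level 0 and the size-1 base case is level 4 (the tree spans levels 0 through 4, i.e. 5 levels counting the root), so the depth is the number of divisions: log_4(256) = 4

The recursion tree depth is log_4(256) = 4. At each level, the problem size is divided by 4, so it takes 4 divisions to reduce to a base case of size 1. The algorithm makes 3 recursive calls at each level.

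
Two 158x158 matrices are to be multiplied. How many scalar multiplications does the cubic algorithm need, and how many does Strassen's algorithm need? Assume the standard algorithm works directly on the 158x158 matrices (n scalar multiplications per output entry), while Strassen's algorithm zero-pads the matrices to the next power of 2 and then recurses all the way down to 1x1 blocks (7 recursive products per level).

Matrix multiplication for 158x158 matrices:

Strassen's algorithm requires power-of-2 dimensions. Pad 158x158 to 256x256 (next power of 2).

Standard algorithm: 158^3 = 3944312 multiplications
Strassen's algorithm: 7^(log2(256)) = 7^8 = 5764801 multiplications
Difference: 3944312 - 5764801 = -1820489 (Strassen uses MORE here due to padding overhead — for small or just-over-power-of-2 n, padding can outweigh the per-level savings)

Standard: 3944312 multiplications (158^3). Strassen: 5764801 multiplications (7^8, after padding to 256x256). Strassen reduces 8 recursive multiplications to 7 at each level.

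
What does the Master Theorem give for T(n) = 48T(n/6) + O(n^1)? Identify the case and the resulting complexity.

Master Theorem for T(n) = 48T(n/6) + O(n^1):

a = 48, b = 6, c = 1
log_b(a) = log_6(48) = 2.1606

Case 1: c = 1 < log_6(48) = 2.1606
T(n) = O(n^(log_6 48))

For T(n) = 48T(n/6) + O(n^1): log_6(48) = 2.1606. This is Case 1 of the Master Theorem (c < log_b(a), work dominated by leaves), giving O(n^(log_6 48)).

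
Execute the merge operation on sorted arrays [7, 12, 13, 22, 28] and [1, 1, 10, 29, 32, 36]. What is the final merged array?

Merging process:

Compare 7 vs 1: take 1 from right. Merged: [1]
Compare 7 vs 1: take 1 from right. Merged: [1, 1]
Compare 7 vs 10: take 7 from left. Merged: [1, 1, 7]
Compare 12 vs 10: take 10 from right. Merged: [1, 1, 7, 10]
Compare 12 vs 29: take 12 from left. Merged: [1, 1, 7, 10, 12]
Compare 13 vs 29: take 13 from left. Merged: [1, 1, 7, 10, 12, 13]
Compare 22 vs 29: take 22 from left. Merged: [1, 1, 7, 10, 12, 13, 22]
Compare 28 vs 29: take 28 from left. Merged: [1, 1, 7, 10, 12, 13, 22, 28]
Append remaining from right: [29, 32, 36]. Merged: [1, 1, 7, 10, 12, 13, 22, 28, 29, 32, 36]

Final merged array: [1, 1, 7, 10, 12, 13, 22, 28, 29, 32, 36]
Total comparisons: 8

The merged array is [1, 1, 7, 10, 12, 13, 22, 28, 29, 32, 36], requiring 8 comparisons. The merge step runs in O(n) time where n is the total number of elements.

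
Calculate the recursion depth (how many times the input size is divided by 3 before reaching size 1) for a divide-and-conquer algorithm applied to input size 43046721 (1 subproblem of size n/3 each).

For divide and conquer with division factor 3:

Problem sizes at each level:
Level 0: 43046721
Level 1: 14348907
Level 2: 4782969
Level 3: 1594323
Level 4: 531441
Level 5: 177147
Level 6: 59049
Level 7: 19683
Level 8: 6561
Level 9: 2187
Level 10: 729
Level 11: 243
Level 12: 81
Level 13: 27
Level 14: 9
Level 15: 3
Level 16: 1

The root is level 0 and the size-1 base case is level 16 (the tree spans levels 0 through 16, i.e. 17 levels counting the root), so the depth is the number of divisions: log_3(43046721) = 16

The recursion tree depth is log_3(43046721) = 16. At each level, the problem size is divided by 3, so it takes 16 divisions to reduce to a base case of size 1. The algorithm makes 1 recursive call at each level.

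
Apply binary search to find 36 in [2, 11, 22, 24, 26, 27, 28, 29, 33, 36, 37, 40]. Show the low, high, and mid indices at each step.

Binary search for 36 in [2, 11, 22, 24, 26, 27, 28, 29, 33, 36, 37, 40]:

lo=0, hi=11, mid=5, arr[mid]=27 -> 27 < 36, search right half
lo=6, hi=11, mid=8, arr[mid]=33 -> 33 < 36, search right half
lo=9, hi=11, mid=10, arr[mid]=37 -> 37 > 36, search left half
lo=9, hi=9, mid=9, arr[mid]=36 -> Found target at index 9!

Binary search finds 36 at index 9 after 4 comparisons. The search repeatedly halves the search space by comparing with the middle element.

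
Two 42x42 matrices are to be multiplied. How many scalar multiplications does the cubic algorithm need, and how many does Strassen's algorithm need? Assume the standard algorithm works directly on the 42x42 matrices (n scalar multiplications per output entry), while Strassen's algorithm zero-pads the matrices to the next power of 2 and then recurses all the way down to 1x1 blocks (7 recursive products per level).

Matrix multiplication for 42x42 matrices:

Strassen's algorithm requires power-of-2 dimensions. Pad 42x42 to 64x64 (next power of 2).

Standard algorithm: 42^3 = 74088 multiplications
Strassen's algorithm: 7^(log2(64)) = 7^6 = 117649 multiplications
Difference: 74088 - 117649 = -43561 (Strassen uses MORE here due to padding overhead — for small or just-over-power-of-2 n, padding can outweigh the per-level savings)

Standard: 74088 multiplications (42^3). Strassen: 117649 multiplications (7^6, after padding to 64x64). Strassen reduces 8 recursive multiplications to 7 at each level.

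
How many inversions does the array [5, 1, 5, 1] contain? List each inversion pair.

Finding inversions in [5, 1, 5, 1]:

(0, 1): arr[0]=5 > arr[1]=1
(0, 3): arr[0]=5 > arr[3]=1
(2, 3): arr[2]=5 > arr[3]=1

Total inversions: 3

The array has 3 inversion(s): (0,1), (0,3), (2,3). Each pair (i,j) satisfies i < j and arr[i] > arr[j].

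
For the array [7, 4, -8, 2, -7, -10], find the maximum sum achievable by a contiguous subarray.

Using Kadane's algorithm on [7, 4, -8, 2, -7, -10]:

Scanning through the array:
Position 1 (value 4): max_ending_here = 11, max_so_far = 11
Position 2 (value -8): max_ending_here = 3, max_so_far = 11
Position 3 (value 2): max_ending_here = 5, max_so_far = 11
Position 4 (value -7): max_ending_here = -2, max_so_far = 11
Position 5 (value -10): max_ending_here = -10, max_so_far = 11

Maximum subarray: [7, 4]
Maximum sum: 11

The maximum subarray is [7, 4] with sum 11. This subarray runs from index 0 to index 1.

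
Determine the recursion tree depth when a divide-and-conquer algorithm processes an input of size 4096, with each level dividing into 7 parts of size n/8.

For divide and conquer with division factor 8:

Problem sizes at each level:
Level 0: 4096
Level 1: 512
Level 2: 64
Level 3: 8
Level 4: 1

The root is level 0 and the size-1 base case is level 4 (the tree spans levels 0 through 4, i.e. 5 levels counting the root), so the depth is the number of divisions: log_8(4096) = 4

The recursion tree depth is log_8(4096) = 4. At each level, the problem size is divided by 8, so it takes 4 divisions to reduce to a base case of size 1. The algorithm makes 7 recursive calls at each level.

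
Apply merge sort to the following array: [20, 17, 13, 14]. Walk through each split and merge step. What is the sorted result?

Merge sort trace:

Split: [20, 17, 13, 14] -> [20, 17] and [13, 14]
  Split: [20, 17] -> [20] and [17]
  Merge: [20] + [17] -> [17, 20]
  Split: [13, 14] -> [13] and [14]
  Merge: [13] + [14] -> [13, 14]
Merge: [17, 20] + [13, 14] -> [13, 14, 17, 20]

Final sorted array: [13, 14, 17, 20]

The merge sort proceeds by recursively splitting the array and merging sorted halves.
After all merges, the sorted array is [13, 14, 17, 20].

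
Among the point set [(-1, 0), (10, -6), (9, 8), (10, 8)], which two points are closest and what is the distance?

Computing all pairwise distances among 4 points:

d((-1, 0), (10, -6)) = 12.53
d((-1, 0), (9, 8)) = 12.8062
d((-1, 0), (10, 8)) = 13.6015
d((10, -6), (9, 8)) = 14.0357
d((10, -6), (10, 8)) = 14.0
d((9, 8), (10, 8)) = 1.0 <-- minimum

Closest pair: (9, 8) and (10, 8) with distance 1.0

The closest pair is (9, 8) and (10, 8) with Euclidean distance 1.0. For 4 points, brute-force pairwise comparison is shown above. For large n, the divide-and-conquer algorithm (sort by x, recurse on halves, check the dividing strip) achieves O(n log n).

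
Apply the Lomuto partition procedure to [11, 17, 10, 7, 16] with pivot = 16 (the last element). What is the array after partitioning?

Lomuto partition with pivot = 16:

Initial array: [11, 17, 10, 7, 16]

arr[0]=11 <= 16: swap with position 0, array becomes [11, 17, 10, 7, 16]
arr[1]=17 > 16: no swap
arr[2]=10 <= 16: swap with position 1, array becomes [11, 10, 17, 7, 16]
arr[3]=7 <= 16: swap with position 2, array becomes [11, 10, 7, 17, 16]

Place pivot at position 3: [11, 10, 7, 16, 17]
Pivot position: 3

After partitioning with pivot 16, the array becomes [11, 10, 7, 16, 17]. The pivot is placed at index 3. All elements to the left of the pivot are <= 16, and all elements to the right are > 16.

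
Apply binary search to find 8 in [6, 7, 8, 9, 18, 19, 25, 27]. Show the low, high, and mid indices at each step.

Binary search for 8 in [6, 7, 8, 9, 18, 19, 25, 27]:

lo=0, hi=7, mid=3, arr[mid]=9 -> 9 > 8, search left half
lo=0, hi=2, mid=1, arr[mid]=7 -> 7 < 8, search right half
lo=2, hi=2, mid=2, arr[mid]=8 -> Found target at index 2!

Binary search finds 8 at index 2 after 3 comparisons. The search repeatedly halves the search space by comparing with the middle element.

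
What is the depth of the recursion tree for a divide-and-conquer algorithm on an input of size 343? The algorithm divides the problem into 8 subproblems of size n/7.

For divide and conquer with division factor 7:

Problem sizes at each level:
Level 0: 343
Level 1: 49
Level 2: 7
Level 3: 1

The root is level 0 and the size-1 base case is level 3 (the tree spans levels 0 through 3, i.e. 4 levels counting the root), so the depth is the number of divisions: log_7(343) = 3

The recursion tree depth is log_7(343) = 3. At each level, the problem size is divided by 7, so it takes 3 divisions to reduce to a base case of size 1. The algorithm makes 8 recursive calls at each level.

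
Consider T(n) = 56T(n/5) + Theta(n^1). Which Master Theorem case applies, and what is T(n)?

Master Theorem for T(n) = 56T(n/5) + O(n^1):

a = 56, b = 5, c = 1
log_b(a) = log_5(56) = 2.5011

Case 1: c = 1 < log_5(56) = 2.5011
T(n) = O(n^(log_5 56))

For T(n) = 56T(n/5) + O(n^1): log_5(56) = 2.5011. This is Case 1 of the Master Theorem (c < log_b(a), work dominated by leaves), giving O(n^(log_5 56)).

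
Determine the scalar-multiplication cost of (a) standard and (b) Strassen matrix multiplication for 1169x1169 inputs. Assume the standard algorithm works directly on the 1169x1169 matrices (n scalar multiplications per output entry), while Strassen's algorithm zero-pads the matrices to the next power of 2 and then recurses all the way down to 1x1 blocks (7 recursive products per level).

Matrix multiplication for 1169x1169 matrices:

Strassen's algorithm requires power-of-2 dimensions. Pad 1169x1169 to 2048x2048 (next power of 2).

Standard algorithm: 1169^3 = 1597509809 multiplications
Strassen's algorithm: 7^(log2(2048)) = 7^11 = 1977326743 multiplications
Difference: 1597509809 - 1977326743 = -379816934 (Strassen uses MORE here due to padding overhead — for small or just-over-power-of-2 n, padding can outweigh the per-level savings)

Standard: 1597509809 multiplications (1169^3). Strassen: 1977326743 multiplications (7^11, after padding to 2048x2048). Strassen reduces 8 recursive multiplications to 7 at each level.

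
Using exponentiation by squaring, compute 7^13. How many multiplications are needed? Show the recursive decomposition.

Computing 7^13 by squaring (build up from 7^1; each line after the first costs one multiplication):

7^1 = 7
7^2 = (7^1)^2 = 7^2 = 49
7^3 = 7 * 7^2 = 7 * 49 = 343
7^6 = (7^3)^2 = 343^2 = 117649
7^12 = (7^6)^2 = 117649^2 = 13841287201
7^13 = 7 * 7^12 = 7 * 13841287201 = 96889010407

Result: 96889010407
Multiplications needed: 5 (5 lines after 7^1)

7^13 = 96889010407. Using exponentiation by squaring, this requires 5 multiplications. The key idea: if the exponent is even, square the half-power; if odd, multiply by the base once.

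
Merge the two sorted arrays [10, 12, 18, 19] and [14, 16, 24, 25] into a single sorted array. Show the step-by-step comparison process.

Merging process:

Compare 10 vs 14: take 10 from left. Merged: [10]
Compare 12 vs 14: take 12 from left. Merged: [10, 12]
Compare 18 vs 14: take 14 from right. Merged: [10, 12, 14]
Compare 18 vs 16: take 16 from right. Merged: [10, 12, 14, 16]
Compare 18 vs 24: take 18 from left. Merged: [10, 12, 14, 16, 18]
Compare 19 vs 24: take 19 from left. Merged: [10, 12, 14, 16, 18, 19]
Append remaining from right: [24, 25]. Merged: [10, 12, 14, 16, 18, 19, 24, 25]

Final merged array: [10, 12, 14, 16, 18, 19, 24, 25]
Total comparisons: 6

The merged array is [10, 12, 14, 16, 18, 19, 24, 25], requiring 6 comparisons. The merge step runs in O(n) time where n is the total number of elements.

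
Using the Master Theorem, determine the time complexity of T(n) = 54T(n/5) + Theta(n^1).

Master Theorem for T(n) = 54T(n/5) + O(n^1):

a = 54, b = 5, c = 1
log_b(a) = log_5(54) = 2.4785

Case 1: c = 1 < log_5(54) = 2.4785
T(n) = O(n^(log_5 54))

For T(n) = 54T(n/5) + O(n^1): log_5(54) = 2.4785. This is Case 1 of the Master Theorem (c < log_b(a), work dominated by leaves), giving O(n^(log_5 54)).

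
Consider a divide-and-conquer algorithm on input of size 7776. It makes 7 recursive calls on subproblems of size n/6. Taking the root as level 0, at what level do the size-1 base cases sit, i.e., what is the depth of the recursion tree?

For divide and conquer with division factor 6:

Problem sizes at each level:
Level 0: 7776
Level 1: 1296
Level 2: 216
Level 3: 36
Level 4: 6
Level 5: 1

The root is level 0 and the size-1 base case is level 5 (the tree spans levels 0 through 5, i.e. 6 levels counting the root), so the depth is the number of divisions: log_6(7776) = 5

The recursion tree depth is log_6(7776) = 5. At each level, the problem size is divided by 6, so it takes 5 divisions to reduce to a base case of size 1. The algorithm makes 7 recursive calls at each level.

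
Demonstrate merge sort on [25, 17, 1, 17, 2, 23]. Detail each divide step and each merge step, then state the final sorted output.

Merge sort trace:

Split: [25, 17, 1, 17, 2, 23] -> [25, 17, 1] and [17, 2, 23]
  Split: [25, 17, 1] -> [25] and [17, 1]
    Split: [17, 1] -> [17] and [1]
    Merge: [17] + [1] -> [1, 17]
  Merge: [25] + [1, 17] -> [1, 17, 25]
  Split: [17, 2, 23] -> [17] and [2, 23]
    Split: [2, 23] -> [2] and [23]
    Merge: [2] + [23] -> [2, 23]
  Merge: [17] + [2, 23] -> [2, 17, 23]
Merge: [1, 17, 25] + [2, 17, 23] -> [1, 2, 17, 17, 23, 25]

Final sorted array: [1, 2, 17, 17, 23, 25]

The merge sort proceeds by recursively splitting the array and merging sorted halves.
After all merges, the sorted array is [1, 2, 17, 17, 23, 25].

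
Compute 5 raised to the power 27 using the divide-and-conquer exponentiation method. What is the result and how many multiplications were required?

Computing 5^27 by squaring (build up from 5^1; each line after the first costs one multiplication):

5^1 = 5
5^2 = (5^1)^2 = 5^2 = 25
5^3 = 5 * 5^2 = 5 * 25 = 125
5^6 = (5^3)^2 = 125^2 = 15625
5^12 = (5^6)^2 = 15625^2 = 244140625
5^13 = 5 * 5^12 = 5 * 244140625 = 1220703125
5^26 = (5^13)^2 = 1220703125^2 = 1490116119384765625
5^27 = 5 * 5^26 = 5 * 1490116119384765625 = 7450580596923828125

Result: 7450580596923828125
Multiplications needed: 7 (7 lines after 5^1)

5^27 = 7450580596923828125. Using exponentiation by squaring, this requires 7 multiplications. The key idea: if the exponent is even, square the half-power; if odd, multiply by the base once.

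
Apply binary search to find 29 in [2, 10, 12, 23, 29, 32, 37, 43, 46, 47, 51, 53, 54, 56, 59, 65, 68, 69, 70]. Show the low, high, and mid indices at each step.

Binary search for 29 in [2, 10, 12, 23, 29, 32, 37, 43, 46, 47, 51, 53, 54, 56, 59, 65, 68, 69, 70]:

lo=0, hi=18, mid=9, arr[mid]=47 -> 47 > 29, search left half
lo=0, hi=8, mid=4, arr[mid]=29 -> Found target at index 4!

Binary search finds 29 at index 4 after 2 comparisons. The search repeatedly halves the search space by comparing with the middle element.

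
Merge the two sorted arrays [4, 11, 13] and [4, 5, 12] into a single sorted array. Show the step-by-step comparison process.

Merging process:

Compare 4 vs 4: take 4 from left. Merged: [4]
Compare 11 vs 4: take 4 from right. Merged: [4, 4]
Compare 11 vs 5: take 5 from right. Merged: [4, 4, 5]
Compare 11 vs 12: take 11 from left. Merged: [4, 4, 5, 11]
Compare 13 vs 12: take 12 from right. Merged: [4, 4, 5, 11, 12]
Append remaining from left: [13]. Merged: [4, 4, 5, 11, 12, 13]

Final merged array: [4, 4, 5, 11, 12, 13]
Total comparisons: 5

The merged array is [4, 4, 5, 11, 12, 13], requiring 5 comparisons. The merge step runs in O(n) time where n is the total number of elements.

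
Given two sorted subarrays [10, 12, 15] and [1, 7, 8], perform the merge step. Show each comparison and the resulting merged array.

Merging process:

Compare 10 vs 1: take 1 from right. Merged: [1]
Compare 10 vs 7: take 7 from right. Merged: [1, 7]
Compare 10 vs 8: take 8 from right. Merged: [1, 7, 8]
Append remaining from left: [10, 12, 15]. Merged: [1, 7, 8, 10, 12, 15]

Final merged array: [1, 7, 8, 10, 12, 15]
Total comparisons: 3

The merged array is [1, 7, 8, 10, 12, 15], requiring 3 comparisons. The merge step runs in O(n) time where n is the total number of elements.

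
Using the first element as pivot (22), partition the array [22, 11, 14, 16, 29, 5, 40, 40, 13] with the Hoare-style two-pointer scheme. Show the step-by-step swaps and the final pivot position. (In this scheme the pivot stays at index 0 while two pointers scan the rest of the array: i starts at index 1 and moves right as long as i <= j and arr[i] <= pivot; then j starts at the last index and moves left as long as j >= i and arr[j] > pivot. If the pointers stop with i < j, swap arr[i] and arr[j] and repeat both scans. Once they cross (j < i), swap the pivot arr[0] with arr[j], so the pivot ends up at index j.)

Hoare-style two-pointer partition with pivot = 22:

Initial array: [22, 11, 14, 16, 29, 5, 40, 40, 13]

Pointers start at i = 1, j = 8.
i stops at index 4 (arr[4]=29 > 22), j stops at index 8 (arr[8]=13 <= 22): swap arr[4] and arr[8], array becomes [22, 11, 14, 16, 13, 5, 40, 40, 29]
i ends at 6, j ends at 5: the pointers have crossed (j < i), so scanning stops.

Swap pivot arr[0] with arr[5] to place pivot at position 5: [5, 11, 14, 16, 13, 22, 40, 40, 29]
Pivot position: 5

After partitioning with pivot 22, the array becomes [5, 11, 14, 16, 13, 22, 40, 40, 29]. The pivot is placed at index 5. All elements to the left of the pivot are <= 22, and all elements to the right are > 22.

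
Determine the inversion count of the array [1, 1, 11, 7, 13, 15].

Finding inversions in [1, 1, 11, 7, 13, 15]:

(2, 3): arr[2]=11 > arr[3]=7

Total inversions: 1

The array has 1 inversion(s): (2,3). Each pair (i,j) satisfies i < j and arr[i] > arr[j].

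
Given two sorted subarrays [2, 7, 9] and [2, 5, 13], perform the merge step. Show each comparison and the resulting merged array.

Merging process:

Compare 2 vs 2: take 2 from left. Merged: [2]
Compare 7 vs 2: take 2 from right. Merged: [2, 2]
Compare 7 vs 5: take 5 from right. Merged: [2, 2, 5]
Compare 7 vs 13: take 7 from left. Merged: [2, 2, 5, 7]
Compare 9 vs 13: take 9 from left. Merged: [2, 2, 5, 7, 9]
Append remaining from right: [13]. Merged: [2, 2, 5, 7, 9, 13]

Final merged array: [2, 2, 5, 7, 9, 13]
Total comparisons: 5

The merged array is [2, 2, 5, 7, 9, 13], requiring 5 comparisons. The merge step runs in O(n) time where n is the total number of elements.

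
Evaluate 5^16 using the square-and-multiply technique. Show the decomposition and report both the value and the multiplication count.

Computing 5^16 by squaring (build up from 5^1; each line after the first costs one multiplication):

5^1 = 5
5^2 = (5^1)^2 = 5^2 = 25
5^4 = (5^2)^2 = 25^2 = 625
5^8 = (5^4)^2 = 625^2 = 390625
5^16 = (5^8)^2 = 390625^2 = 152587890625

Result: 152587890625
Multiplications needed: 4 (4 lines after 5^1)

5^16 = 152587890625. Using exponentiation by squaring, this requires 4 multiplications. The key idea: if the exponent is even, square the half-power; if odd, multiply by the base once.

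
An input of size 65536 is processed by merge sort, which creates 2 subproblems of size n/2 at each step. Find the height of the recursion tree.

For divide and conquer with division factor 2:

Problem sizes at each level:
Level 0: 65536
Level 1: 32768
Level 2: 16384
Level 3: 8192
Level 4: 4096
Level 5: 2048
Level 6: 1024
Level 7: 512
Level 8: 256
Level 9: 128
Level 10: 64
Level 11: 32
Level 12: 16
Level 13: 8
Level 14: 4
Level 15: 2
Level 16: 1

The root is level 0 and the size-1 base case is level 16 (the tree spans levels 0 through 16, i.e. 17 levels counting the root), so the depth is the number of divisions: log_2(65536) = 16

The recursion tree depth is log_2(65536) = 16. At each level, the problem size is divided by 2, so it takes 16 divisions to reduce to a base case of size 1. The algorithm makes 2 recursive calls at each level.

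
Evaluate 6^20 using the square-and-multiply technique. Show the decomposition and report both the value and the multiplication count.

Computing 6^20 by squaring (build up from 6^1; each line after the first costs one multiplication):

6^1 = 6
6^2 = (6^1)^2 = 6^2 = 36
6^4 = (6^2)^2 = 36^2 = 1296
6^5 = 6 * 6^4 = 6 * 1296 = 7776
6^10 = (6^5)^2 = 7776^2 = 60466176
6^20 = (6^10)^2 = 60466176^2 = 3656158440062976

Result: 3656158440062976
Multiplications needed: 5 (5 lines after 6^1)

6^20 = 3656158440062976. Using exponentiation by squaring, this requires 5 multiplications. The key idea: if the exponent is even, square the half-power; if odd, multiply by the base once.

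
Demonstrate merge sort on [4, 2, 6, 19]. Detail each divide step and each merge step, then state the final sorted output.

Merge sort trace:

Split: [4, 2, 6, 19] -> [4, 2] and [6, 19]
  Split: [4, 2] -> [4] and [2]
  Merge: [4] + [2] -> [2, 4]
  Split: [6, 19] -> [6] and [19]
  Merge: [6] + [19] -> [6, 19]
Merge: [2, 4] + [6, 19] -> [2, 4, 6, 19]

Final sorted array: [2, 4, 6, 19]

The merge sort proceeds by recursively splitting the array and merging sorted halves.
After all merges, the sorted array is [2, 4, 6, 19].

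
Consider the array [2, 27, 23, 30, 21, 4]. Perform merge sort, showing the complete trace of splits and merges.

Merge sort trace:

Split: [2, 27, 23, 30, 21, 4] -> [2, 27, 23] and [30, 21, 4]
  Split: [2, 27, 23] -> [2] and [27, 23]
    Split: [27, 23] -> [27] and [23]
    Merge: [27] + [23] -> [23, 27]
  Merge: [2] + [23, 27] -> [2, 23, 27]
  Split: [30, 21, 4] -> [30] and [21, 4]
    Split: [21, 4] -> [21] and [4]
    Merge: [21] + [4] -> [4, 21]
  Merge: [30] + [4, 21] -> [4, 21, 30]
Merge: [2, 23, 27] + [4, 21, 30] -> [2, 4, 21, 23, 27, 30]

Final sorted array: [2, 4, 21, 23, 27, 30]

The merge sort proceeds by recursively splitting the array and merging sorted halves.
After all merges, the sorted array is [2, 4, 21, 23, 27, 30].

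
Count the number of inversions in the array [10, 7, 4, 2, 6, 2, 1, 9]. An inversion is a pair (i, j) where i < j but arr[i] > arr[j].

Finding inversions in [10, 7, 4, 2, 6, 2, 1, 9]:

(0, 1): arr[0]=10 > arr[1]=7
(0, 2): arr[0]=10 > arr[2]=4
(0, 3): arr[0]=10 > arr[3]=2
(0, 4): arr[0]=10 > arr[4]=6
(0, 5): arr[0]=10 > arr[5]=2
(0, 6): arr[0]=10 > arr[6]=1
(0, 7): arr[0]=10 > arr[7]=9
(1, 2): arr[1]=7 > arr[2]=4
(1, 3): arr[1]=7 > arr[3]=2
(1, 4): arr[1]=7 > arr[4]=6
(1, 5): arr[1]=7 > arr[5]=2
(1, 6): arr[1]=7 > arr[6]=1
(2, 3): arr[2]=4 > arr[3]=2
(2, 5): arr[2]=4 > arr[5]=2
(2, 6): arr[2]=4 > arr[6]=1
(3, 6): arr[3]=2 > arr[6]=1
(4, 5): arr[4]=6 > arr[5]=2
(4, 6): arr[4]=6 > arr[6]=1
(5, 6): arr[5]=2 > arr[6]=1

Total inversions: 19

The array has 19 inversion(s): (0,1), (0,2), (0,3), (0,4), (0,5), (0,6), (0,7), (1,2), (1,3), (1,4), (1,5), (1,6), (2,3), (2,5), (2,6), (3,6), (4,5), (4,6), (5,6). Each pair (i,j) satisfies i < j and arr[i] > arr[j].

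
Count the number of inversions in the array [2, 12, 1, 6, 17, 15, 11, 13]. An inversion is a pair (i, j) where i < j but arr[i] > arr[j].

Finding inversions in [2, 12, 1, 6, 17, 15, 11, 13]:

(0, 2): arr[0]=2 > arr[2]=1
(1, 2): arr[1]=12 > arr[2]=1
(1, 3): arr[1]=12 > arr[3]=6
(1, 6): arr[1]=12 > arr[6]=11
(4, 5): arr[4]=17 > arr[5]=15
(4, 6): arr[4]=17 > arr[6]=11
(4, 7): arr[4]=17 > arr[7]=13
(5, 6): arr[5]=15 > arr[6]=11
(5, 7): arr[5]=15 > arr[7]=13

Total inversions: 9

The array has 9 inversion(s): (0,2), (1,2), (1,3), (1,6), (4,5), (4,6), (4,7), (5,6), (5,7). Each pair (i,j) satisfies i < j and arr[i] > arr[j].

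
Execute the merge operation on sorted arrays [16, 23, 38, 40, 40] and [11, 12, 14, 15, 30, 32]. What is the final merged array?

Merging process:

Compare 16 vs 11: take 11 from right. Merged: [11]
Compare 16 vs 12: take 12 from right. Merged: [11, 12]
Compare 16 vs 14: take 14 from right. Merged: [11, 12, 14]
Compare 16 vs 15: take 15 from right. Merged: [11, 12, 14, 15]
Compare 16 vs 30: take 16 from left. Merged: [11, 12, 14, 15, 16]
Compare 23 vs 30: take 23 from left. Merged: [11, 12, 14, 15, 16, 23]
Compare 38 vs 30: take 30 from right. Merged: [11, 12, 14, 15, 16, 23, 30]
Compare 38 vs 32: take 32 from right. Merged: [11, 12, 14, 15, 16, 23, 30, 32]
Append remaining from left: [38, 40, 40]. Merged: [11, 12, 14, 15, 16, 23, 30, 32, 38, 40, 40]

Final merged array: [11, 12, 14, 15, 16, 23, 30, 32, 38, 40, 40]
Total comparisons: 8

The merged array is [11, 12, 14, 15, 16, 23, 30, 32, 38, 40, 40], requiring 8 comparisons. The merge step runs in O(n) time where n is the total number of elements.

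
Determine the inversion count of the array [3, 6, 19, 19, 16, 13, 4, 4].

Finding inversions in [3, 6, 19, 19, 16, 13, 4, 4]:

(1, 6): arr[1]=6 > arr[6]=4
(1, 7): arr[1]=6 > arr[7]=4
(2, 4): arr[2]=19 > arr[4]=16
(2, 5): arr[2]=19 > arr[5]=13
(2, 6): arr[2]=19 > arr[6]=4
(2, 7): arr[2]=19 > arr[7]=4
(3, 4): arr[3]=19 > arr[4]=16
(3, 5): arr[3]=19 > arr[5]=13
(3, 6): arr[3]=19 > arr[6]=4
(3, 7): arr[3]=19 > arr[7]=4
(4, 5): arr[4]=16 > arr[5]=13
(4, 6): arr[4]=16 > arr[6]=4
(4, 7): arr[4]=16 > arr[7]=4
(5, 6): arr[5]=13 > arr[6]=4
(5, 7): arr[5]=13 > arr[7]=4

Total inversions: 15

The array has 15 inversion(s): (1,6), (1,7), (2,4), (2,5), (2,6), (2,7), (3,4), (3,5), (3,6), (3,7), (4,5), (4,6), (4,7), (5,6), (5,7). Each pair (i,j) satisfies i < j and arr[i] > arr[j].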